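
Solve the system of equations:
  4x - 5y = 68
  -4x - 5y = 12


Using Cramer's rule:
Determinant D = (4)(-5) - (-4)(-5) = -20 - 20 = -40
Dx = (68)(-5) - (12)(-5) = -340 + 60 = -280
Dy = (4)(12) - (-4)(68) = 48 + 272 = 320
x = Dx/D = -280/-40 = 7
y = Dy/D = 320/-40 = -8

x = 7, y = -8


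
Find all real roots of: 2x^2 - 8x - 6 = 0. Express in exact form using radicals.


Using the quadratic formula: x = (-b ± sqrt(b^2 - 4ac)) / (2a)
Here a = 2, b = -8, c = -6
Discriminant = b^2 - 4ac = (-8)^2 - 4(2)(-6) = 64 + 48 = 112
Since discriminant = 112 > 0, there are two real roots.
x = (8 ± 4*sqrt(7)) / 4
Simplifying: x = 2 ± sqrt(7)
Numerically: x ≈ 4.6458 or x ≈ -0.6458

x = 2 + sqrt(7) or x = 2 - sqrt(7)


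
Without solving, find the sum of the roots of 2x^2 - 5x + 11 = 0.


By Vieta's formulas for ax^2 + bx + c = 0:
  Sum of roots = -b/a
  Product of roots = c/a

Here a = 2, b = -5, c = 11
Sum = -(-5)/2 = 5/2
Product = 11/2 = 11/2

Sum = 5/2


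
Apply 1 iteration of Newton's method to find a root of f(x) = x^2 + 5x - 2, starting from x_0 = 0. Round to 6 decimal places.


Newton's method: x_(n+1) = x_n - f(x_n)/f'(x_n)
f(x) = x^2 + 5x - 2
f'(x) = 2x + 5

Iteration 1:
  f(0.000000) = -2.000000
  f'(0.000000) = 5.000000
  x_1 = 0.000000 - (-2.000000)/(5.000000) = 0.400000

x_1 = 0.400000


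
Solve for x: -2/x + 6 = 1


Subtract 6 from both sides: -2/x = -5
Multiply both sides by x: -2 = -5 * x
Divide by -5: x = 2/5

x = 2/5


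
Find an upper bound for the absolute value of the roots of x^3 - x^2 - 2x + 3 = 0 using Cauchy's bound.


Cauchy's bound: all roots r satisfy |r| <= 1 + max(|a_i/a_n|) for i = 0,...,n-1
where a_n is the leading coefficient.

Coefficients: [1, -1, -2, 3]
Leading coefficient a_n = 1
Ratios |a_i/a_n|: 1, 2, 3
Maximum ratio: 3
Cauchy's bound: |r| <= 1 + 3 = 4

Upper bound = 4


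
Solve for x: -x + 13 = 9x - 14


Starting with: -x + 13 = 9x - 14
Move all x terms to left: (-1 - 9)x = -14 - 13
Simplify: -10x = -27
Divide both sides by -10: x = 27/10

x = 27/10


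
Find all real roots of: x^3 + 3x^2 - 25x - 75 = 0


Let p(x) = x^3 + 3x^2 - 25x - 75. By the rational root theorem (leading coefficient 1), any rational root is an integer divisor of 75: try ±1, ±2, ... in turn.
Test x = 1: value = -96 ≠ 0.
Test x = -1: value = -48 ≠ 0.
Test x = 3: value = -96 ≠ 0.
Test x = -3: value = 0 ✓, so (x + 3) is a factor.
Synthetic division by (x + 3): bring down 1; 1(-3) + 3 = 0; 0(-3) - 25 = -25; (-25)(-3) - 75 = 0 → quotient x^2 - 25, remainder 0.
Solve the quadratic x^2 - 25 = 0: discriminant = 0^2 - 4(1)(-25) = 0 + 100 = 100.
sqrt(100) = 10, so x = (0 ± 10)/2: x = 5 or x = -5.

x = -5, x = -3, x = 5


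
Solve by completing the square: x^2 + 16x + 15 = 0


Start: x^2 + 16x + 15 = 0
Move constant: x^2 + 16x = -15
Half of 16 is 8, squared is 64
Add 64 to both sides: x^2 + 16x + 64 = 49
(x + 8)^2 = 49
x + 8 = ±7
x = -8 + 7 = -1 or x = -8 - 7 = -15

x = -15, x = -1


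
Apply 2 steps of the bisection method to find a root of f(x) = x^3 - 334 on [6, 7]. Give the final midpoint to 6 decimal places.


f(x) = x^3 - 334
f(6) = -118 < 0
f(7) = 9 > 0

Step 1: midpoint = (6.000000 + 7.000000)/2 = 6.500000
  f(6.500000) = -59.375000
  f(mid) < 0, so root is in [6.500000, 7.000000]

Step 2: midpoint = (6.500000 + 7.000000)/2 = 6.750000
  f(6.750000) = -26.453125
  f(mid) < 0, so root is in [6.750000, 7.000000]

midpoint = 6.750000


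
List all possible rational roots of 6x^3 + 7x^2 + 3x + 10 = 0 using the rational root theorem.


Rational root theorem: possible roots are ±p/q where:
  p divides the constant term (10): p ∈ {1, 2, 5, 10}
  q divides the leading coefficient (6): q ∈ {1, 2, 3, 6}

All possible rational roots: -10, -5, -10/3, -5/2, -2, -5/3, -1, -5/6, -2/3, -1/2, -1/3, -1/6, 1/6, 1/3, 1/2, 2/3, 5/6, 1, 5/3, 2, 5/2, 10/3, 5, 10

-10, -5, -10/3, -5/2, -2, -5/3, -1, -5/6, -2/3, -1/2, -1/3, -1/6, 1/6, 1/3, 1/2, 2/3, 5/6, 1, 5/3, 2, 5/2, 10/3, 5, 10


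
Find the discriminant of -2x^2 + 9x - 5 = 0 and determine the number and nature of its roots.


For ax^2 + bx + c = 0, discriminant D = b^2 - 4ac
Here a = -2, b = 9, c = -5
D = (9)^2 - 4(-2)(-5) = 81 - 40 = 41

D = 41 > 0 but not a perfect square
The equation has 2 distinct real irrational roots.

Discriminant = 41, 2 distinct real irrational roots


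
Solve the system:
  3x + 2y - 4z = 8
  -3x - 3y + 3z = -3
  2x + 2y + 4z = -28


Using Cramer's rule. Expand each determinant along the first row.
D  = 3*[(-3)*4 - 3*2] - 2*[(-3)*4 - 3*2] + (-4)*[(-3)*2 - (-3)*2]
  = 3*(-18) - 2*(-18) + (-4)*(0) = -18
Dx = 8*[(-3)*4 - 3*2] - 2*[(-3)*4 - 3*(-28)] + (-4)*[(-3)*2 - (-3)*(-28)]
  = 8*(-18) - 2*(72) + (-4)*(-90) = 72
Dy = 3*[(-3)*4 - 3*(-28)] - 8*[(-3)*4 - 3*2] + (-4)*[(-3)*(-28) - (-3)*2]
  = 3*(72) - 8*(-18) + (-4)*(90) = 0
Dz = 3*[(-3)*(-28) - (-3)*2] - 2*[(-3)*(-28) - (-3)*2] + 8*[(-3)*2 - (-3)*2]
  = 3*(90) - 2*(90) + 8*(0) = 90
x = Dx/D = 72/-18 = -4, y = Dy/D = 0/-18 = 0, z = Dz/D = 90/-18 = -5
Check eq1: (3)(-4) + (2)(0) + (-4)(-5) = 8 = 8 ✓
Check eq2: (-3)(-4) + (-3)(0) + (3)(-5) = -3 = -3 ✓
Check eq3: (2)(-4) + (2)(0) + (4)(-5) = -28 = -28 ✓

x = -4, y = 0, z = -5


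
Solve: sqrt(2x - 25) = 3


Square both sides: 2x - 25 = 3^2 = 9
2x = 9 + 25 = 34
x = 17
Check: sqrt(2*17 - 25) = sqrt(9) = 3 ✓

x = 17


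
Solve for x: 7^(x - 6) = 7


Express both sides with the same base.
7 = 7^1
Since the bases match, equate exponents: x - 6 = 1
So x = 1 - (-6) = 7

x = 7


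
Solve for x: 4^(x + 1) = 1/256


Express both sides with the same base.
1/256 = 4^(-4)
Since the bases match, equate exponents: x + 1 = -4
So x = -4 - (1) = -5

x = -5


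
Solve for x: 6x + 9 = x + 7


Starting with: 6x + 9 = x + 7
Move all x terms to left: (6 - 1)x = 7 - 9
Simplify: 5x = -2
Divide both sides by 5: x = -2/5

x = -2/5


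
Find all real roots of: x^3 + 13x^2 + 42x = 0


The constant term is 0, so x = 0 is a root. Factor out x:
  x(x^2 + 13x + 42) = 0
Solve the quadratic x^2 + 13x + 42 = 0: discriminant = 13^2 - 4(1)(42) = 169 - 168 = 1.
sqrt(1) = 1, so x = (-13 ± 1)/2: x = -6 or x = -7.

x = -7, x = -6, x = 0


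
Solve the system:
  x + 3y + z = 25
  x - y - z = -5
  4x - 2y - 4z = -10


Using Cramer's rule. Expand each determinant along the first row.
D  = 1*[(-1)*(-4) - (-1)*(-2)] - 3*[1*(-4) - (-1)*4] + 1*[1*(-2) - (-1)*4]
  = 1*(2) - 3*(0) + 1*(2) = 4
Dx = 25*[(-1)*(-4) - (-1)*(-2)] - 3*[(-5)*(-4) - (-1)*(-10)] + 1*[(-5)*(-2) - (-1)*(-10)]
  = 25*(2) - 3*(10) + 1*(0) = 20
Dy = 1*[(-5)*(-4) - (-1)*(-10)] - 25*[1*(-4) - (-1)*4] + 1*[1*(-10) - (-5)*4]
  = 1*(10) - 25*(0) + 1*(10) = 20
Dz = 1*[(-1)*(-10) - (-5)*(-2)] - 3*[1*(-10) - (-5)*4] + 25*[1*(-2) - (-1)*4]
  = 1*(0) - 3*(10) + 25*(2) = 20
x = Dx/D = 20/4 = 5, y = Dy/D = 20/4 = 5, z = Dz/D = 20/4 = 5
Check eq1: (1)(5) + (3)(5) + (1)(5) = 25 = 25 ✓
Check eq2: (1)(5) + (-1)(5) + (-1)(5) = -5 = -5 ✓
Check eq3: (4)(5) + (-2)(5) + (-4)(5) = -10 = -10 ✓

x = 5, y = 5, z = 5


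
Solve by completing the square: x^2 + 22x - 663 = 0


Start: x^2 + 22x - 663 = 0
Move constant: x^2 + 22x = 663
Half of 22 is 11, squared is 121
Add 121 to both sides: x^2 + 22x + 121 = 784
(x + 11)^2 = 784
x + 11 = ±28
x = -11 + 28 = 17 or x = -11 - 28 = -39

x = -39, x = 17


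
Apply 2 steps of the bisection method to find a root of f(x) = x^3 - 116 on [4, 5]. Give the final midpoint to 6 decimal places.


f(x) = x^3 - 116
f(4) = -52 < 0
f(5) = 9 > 0

Step 1: midpoint = (4.000000 + 5.000000)/2 = 4.500000
  f(4.500000) = -24.875000
  f(mid) < 0, so root is in [4.500000, 5.000000]

Step 2: midpoint = (4.500000 + 5.000000)/2 = 4.750000
  f(4.750000) = -8.828125
  f(mid) < 0, so root is in [4.750000, 5.000000]

midpoint = 4.750000


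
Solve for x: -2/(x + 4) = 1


Multiply both sides by (x + 4): -2 = 1(x + 4)
Distribute: -2 = x + 4
x = -2 - 4 = -6
x = -6

x = -6


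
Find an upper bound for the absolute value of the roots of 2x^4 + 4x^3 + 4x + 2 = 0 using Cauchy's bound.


Cauchy's bound: all roots r satisfy |r| <= 1 + max(|a_i/a_n|) for i = 0,...,n-1
where a_n is the leading coefficient.

Coefficients: [2, 4, 0, 4, 2]
Leading coefficient a_n = 2
Ratios |a_i/a_n|: 2, 0, 2, 1
Maximum ratio: 2
Cauchy's bound: |r| <= 1 + 2 = 3

Upper bound = 3


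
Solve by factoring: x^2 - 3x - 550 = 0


We need two numbers that multiply to -550 and add to -3.
Those numbers are -25 and 22 (since (-25) * 22 = -550 and (-25) + 22 = -3).
So x^2 - 3x - 550 = (x - 25)(x + 22) = 0
Setting each factor to zero: x = 25 or x = -22

x = -22, x = 25


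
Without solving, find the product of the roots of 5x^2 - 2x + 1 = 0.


By Vieta's formulas for ax^2 + bx + c = 0:
  Sum of roots = -b/a
  Product of roots = c/a

Here a = 5, b = -2, c = 1
Sum = -(-2)/5 = 2/5
Product = 1/5 = 1/5

Product = 1/5


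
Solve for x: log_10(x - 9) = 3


Convert to exponential form: x - 9 = 10^3 = 1000
x = 1000 + 9 = 1009
Check: log_10(1009 - 9) = log_10(1000) = log_10(1000) = 3 ✓

x = 1009


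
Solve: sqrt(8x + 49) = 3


Square both sides: 8x + 49 = 3^2 = 9
8x = 9 - 49 = -40
x = -5
Check: sqrt(8*(-5) + 49) = sqrt(9) = 3 ✓

x = -5


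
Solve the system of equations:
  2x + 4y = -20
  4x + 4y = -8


Using Cramer's rule:
Determinant D = (2)(4) - (4)(4) = 8 - 16 = -8
Dx = (-20)(4) - (-8)(4) = -80 + 32 = -48
Dy = (2)(-8) - (4)(-20) = -16 + 80 = 64
x = Dx/D = -48/-8 = 6
y = Dy/D = 64/-8 = -8

x = 6, y = -8


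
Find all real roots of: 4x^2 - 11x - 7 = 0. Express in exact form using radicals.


Using the quadratic formula: x = (-b ± sqrt(b^2 - 4ac)) / (2a)
Here a = 4, b = -11, c = -7
Discriminant = b^2 - 4ac = (-11)^2 - 4(4)(-7) = 121 + 112 = 233
Since discriminant = 233 > 0, there are two real roots.
x = (11 ± sqrt(233)) / 8
Numerically: x ≈ 3.2830 or x ≈ -0.5330

x = (11 + sqrt(233)) / 8 or x = (11 - sqrt(233)) / 8


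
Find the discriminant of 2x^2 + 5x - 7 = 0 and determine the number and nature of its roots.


For ax^2 + bx + c = 0, discriminant D = b^2 - 4ac
Here a = 2, b = 5, c = -7
D = (5)^2 - 4(2)(-7) = 25 + 56 = 81

D = 81 > 0 and is a perfect square (sqrt = 9)
The equation has 2 distinct real rational roots.

Discriminant = 81, 2 distinct real rational roots


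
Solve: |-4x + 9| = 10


An absolute value equation |expr| = 10 gives two cases:
Case 1: -4x + 9 = 10
  -4x = 1, so x = -1/4
Case 2: -4x + 9 = -10
  -4x = -19, so x = 19/4

x = -1/4, x = 19/4


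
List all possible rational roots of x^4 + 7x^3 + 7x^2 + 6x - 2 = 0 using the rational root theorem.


Rational root theorem: possible roots are ±p/q where:
  p divides the constant term (-2): p ∈ {1, 2}
  q divides the leading coefficient (1): q ∈ {1}

All possible rational roots: -2, -1, 1, 2

-2, -1, 1, 2


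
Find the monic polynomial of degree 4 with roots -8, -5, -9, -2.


A monic polynomial with roots -8, -5, -9, -2 is:
p(x) = (x + 8)(x + 5)(x + 9)(x + 2)
After multiplying by (x + 8): x + 8
After multiplying by (x + 5): x^2 + 13x + 40
After multiplying by (x + 9): x^3 + 22x^2 + 157x + 360
After multiplying by (x + 2): x^4 + 24x^3 + 201x^2 + 674x + 720

x^4 + 24x^3 + 201x^2 + 674x + 720


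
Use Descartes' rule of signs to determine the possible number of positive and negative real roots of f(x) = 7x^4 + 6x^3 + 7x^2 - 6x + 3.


Descartes' rule of signs:

For positive roots, count sign changes in f(x) = 7x^4 + 6x^3 + 7x^2 - 6x + 3:
Signs of coefficients: +, +, +, -, +
Number of sign changes: 2
Possible positive real roots: 2, 0

For negative roots, examine f(-x) = 7x^4 - 6x^3 + 7x^2 + 6x + 3:
Signs of coefficients: +, -, +, +, +
Number of sign changes: 2
Possible negative real roots: 2, 0

Positive roots: 2 or 0; Negative roots: 2 or 0


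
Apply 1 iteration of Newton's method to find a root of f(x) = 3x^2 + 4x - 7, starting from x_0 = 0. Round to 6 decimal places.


Newton's method: x_(n+1) = x_n - f(x_n)/f'(x_n)
f(x) = 3x^2 + 4x - 7
f'(x) = 6x + 4

Iteration 1:
  f(0.000000) = -7.000000
  f'(0.000000) = 4.000000
  x_1 = 0.000000 - (-7.000000)/(4.000000) = 1.750000

x_1 = 1.750000


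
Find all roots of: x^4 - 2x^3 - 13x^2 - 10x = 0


The constant term is 0, so x = 0 is a root. Factor out x:
  x^3 - 2x^2 - 13x - 10 = 0
Let p(x) = x^3 - 2x^2 - 13x - 10. By the rational root theorem (leading coefficient 1), any rational root is an integer divisor of 10: try ±1, ±2, ... in turn.
Test x = 1: value = -24 ≠ 0.
Test x = -1: value = 0 ✓, so (x + 1) is a factor.
Synthetic division by (x + 1): bring down 1; 1(-1) - 2 = -3; (-3)(-1) - 13 = -10; (-10)(-1) - 10 = 0 → quotient x^2 - 3x - 10, remainder 0.
Solve the quadratic x^2 - 3x - 10 = 0: discriminant = (-3)^2 - 4(1)(-10) = 9 + 40 = 49.
sqrt(49) = 7, so x = (3 ± 7)/2: x = 5 or x = -2.
Collecting all roots found:

x = -2, x = -1, x = 0, x = 5


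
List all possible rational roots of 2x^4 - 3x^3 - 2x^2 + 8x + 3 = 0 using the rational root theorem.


Rational root theorem: possible roots are ±p/q where:
  p divides the constant term (3): p ∈ {1, 3}
  q divides the leading coefficient (2): q ∈ {1, 2}

All possible rational roots: -3, -3/2, -1, -1/2, 1/2, 1, 3/2, 3

-3, -3/2, -1, -1/2, 1/2, 1, 3/2, 3


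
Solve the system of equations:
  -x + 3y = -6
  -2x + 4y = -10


Using Cramer's rule:
Determinant D = (-1)(4) - (-2)(3) = -4 + 6 = 2
Dx = (-6)(4) - (-10)(3) = -24 + 30 = 6
Dy = (-1)(-10) - (-2)(-6) = 10 - 12 = -2
x = Dx/D = 6/2 = 3
y = Dy/D = -2/2 = -1

x = 3, y = -1


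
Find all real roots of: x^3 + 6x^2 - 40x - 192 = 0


Let p(x) = x^3 + 6x^2 - 40x - 192. By the rational root theorem (leading coefficient 1), any rational root is an integer divisor of 192: try ±1, ±2, ... in turn.
Test x = 1: value = -225 ≠ 0.
Test x = -1: value = -147 ≠ 0.
Test x = 2: value = -240 ≠ 0.
Test x = -2: value = -96 ≠ 0.
Test x = 3: value = -231 ≠ 0.
Test x = -3: value = -45 ≠ 0.
Test x = 4: value = -192 ≠ 0.
Test x = -4: value = 0 ✓, so (x + 4) is a factor.
Synthetic division by (x + 4): bring down 1; 1(-4) + 6 = 2; 2(-4) - 40 = -48; (-48)(-4) - 192 = 0 → quotient x^2 + 2x - 48, remainder 0.
Solve the quadratic x^2 + 2x - 48 = 0: discriminant = 2^2 - 4(1)(-48) = 4 + 192 = 196.
sqrt(196) = 14, so x = (-2 ± 14)/2: x = 6 or x = -8.

x = -8, x = -4, x = 6


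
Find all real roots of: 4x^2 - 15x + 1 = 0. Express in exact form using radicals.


Using the quadratic formula: x = (-b ± sqrt(b^2 - 4ac)) / (2a)
Here a = 4, b = -15, c = 1
Discriminant = b^2 - 4ac = (-15)^2 - 4(4)(1) = 225 - 16 = 209
Since discriminant = 209 > 0, there are two real roots.
x = (15 ± sqrt(209)) / 8
Numerically: x ≈ 3.6821 or x ≈ 0.0679

x = (15 + sqrt(209)) / 8 or x = (15 - sqrt(209)) / 8


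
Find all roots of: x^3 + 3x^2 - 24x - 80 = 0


Let p(x) = x^3 + 3x^2 - 24x - 80. By the rational root theorem (leading coefficient 1), any rational root is an integer divisor of 80: try ±1, ±2, ... in turn.
Test x = 1: value = -100 ≠ 0.
Test x = -1: value = -54 ≠ 0.
Test x = 2: value = -108 ≠ 0.
Test x = -2: value = -28 ≠ 0.
Test x = 4: value = -64 ≠ 0.
Test x = -4: value = 0 ✓, so (x + 4) is a factor.
Synthetic division by (x + 4): bring down 1; 1(-4) + 3 = -1; (-1)(-4) - 24 = -20; (-20)(-4) - 80 = 0 → quotient x^2 - x - 20, remainder 0.
Solve the quadratic x^2 - x - 20 = 0: discriminant = (-1)^2 - 4(1)(-20) = 1 + 80 = 81.
sqrt(81) = 9, so x = (1 ± 9)/2: x = 5 or x = -4.
Collecting all roots found:

x = -4 (multiplicity 2), x = 5


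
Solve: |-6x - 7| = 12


An absolute value equation |expr| = 12 gives two cases:
Case 1: -6x - 7 = 12
  -6x = 19, so x = -19/6
Case 2: -6x - 7 = -12
  -6x = -5, so x = 5/6

x = -19/6, x = 5/6


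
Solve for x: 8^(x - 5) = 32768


Express both sides with the same base.
32768 = 8^5
Since the bases match, equate exponents: x - 5 = 5
So x = 5 - (-5) = 10

x = 10


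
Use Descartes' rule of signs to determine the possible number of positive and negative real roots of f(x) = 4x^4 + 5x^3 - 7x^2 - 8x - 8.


Descartes' rule of signs:

For positive roots, count sign changes in f(x) = 4x^4 + 5x^3 - 7x^2 - 8x - 8:
Signs of coefficients: +, +, -, -, -
Number of sign changes: 1
Possible positive real roots: 1

For negative roots, examine f(-x) = 4x^4 - 5x^3 - 7x^2 + 8x - 8:
Signs of coefficients: +, -, -, +, -
Number of sign changes: 3
Possible negative real roots: 3, 1

Positive roots: 1; Negative roots: 3 or 1


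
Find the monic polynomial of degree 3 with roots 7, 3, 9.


A monic polynomial with roots 7, 3, 9 is:
p(x) = (x - 7)(x - 3)(x - 9)
After multiplying by (x - 7): x - 7
After multiplying by (x - 3): x^2 - 10x + 21
After multiplying by (x - 9): x^3 - 19x^2 + 111x - 189

x^3 - 19x^2 + 111x - 189


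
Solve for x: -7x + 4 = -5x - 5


Starting with: -7x + 4 = -5x - 5
Move all x terms to left: (-7 + 5)x = -5 - 4
Simplify: -2x = -9
Divide both sides by -2: x = 9/2

x = 9/2


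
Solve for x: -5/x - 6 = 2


Subtract -6 from both sides: -5/x = 8
Multiply both sides by x: -5 = 8 * x
Divide by 8: x = -5/8

x = -5/8


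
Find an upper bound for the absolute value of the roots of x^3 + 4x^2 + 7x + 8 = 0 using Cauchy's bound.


Cauchy's bound: all roots r satisfy |r| <= 1 + max(|a_i/a_n|) for i = 0,...,n-1
where a_n is the leading coefficient.

Coefficients: [1, 4, 7, 8]
Leading coefficient a_n = 1
Ratios |a_i/a_n|: 4, 7, 8
Maximum ratio: 8
Cauchy's bound: |r| <= 1 + 8 = 9

Upper bound = 9


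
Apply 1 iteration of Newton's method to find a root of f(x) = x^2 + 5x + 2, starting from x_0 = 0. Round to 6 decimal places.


Newton's method: x_(n+1) = x_n - f(x_n)/f'(x_n)
f(x) = x^2 + 5x + 2
f'(x) = 2x + 5

Iteration 1:
  f(0.000000) = 2.000000
  f'(0.000000) = 5.000000
  x_1 = 0.000000 - (2.000000)/(5.000000) = -0.400000

x_1 = -0.400000


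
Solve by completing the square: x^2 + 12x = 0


Start: x^2 + 12x + 0 = 0
Move constant: x^2 + 12x = 0
Half of 12 is 6, squared is 36
Add 36 to both sides: x^2 + 12x + 36 = 36
(x + 6)^2 = 36
x + 6 = ±6
x = -6 + 6 = 0 or x = -6 - 6 = -12

x = -12, x = 0


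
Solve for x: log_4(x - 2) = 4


Convert to exponential form: x - 2 = 4^4 = 256
x = 256 + 2 = 258
Check: log_4(258 - 2) = log_4(256) = log_4(256) = 4 ✓

x = 258


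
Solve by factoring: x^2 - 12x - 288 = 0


We need two numbers that multiply to -288 and add to -12.
Those numbers are 12 and -24 (since 12 * (-24) = -288 and 12 + (-24) = -12).
So x^2 - 12x - 288 = (x + 12)(x - 24) = 0
Setting each factor to zero: x = -12 or x = 24

x = -12, x = 24


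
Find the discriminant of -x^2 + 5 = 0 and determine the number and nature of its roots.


For ax^2 + bx + c = 0, discriminant D = b^2 - 4ac
Here a = -1, b = 0, c = 5
D = (0)^2 - 4(-1)(5) = 0 + 20 = 20

D = 20 > 0 but not a perfect square
The equation has 2 distinct real irrational roots.

Discriminant = 20, 2 distinct real irrational roots


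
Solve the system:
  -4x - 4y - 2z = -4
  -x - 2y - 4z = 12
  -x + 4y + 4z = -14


Using Cramer's rule. Expand each determinant along the first row.
D  = (-4)*[(-2)*4 - (-4)*4] - (-4)*[(-1)*4 - (-4)*(-1)] + (-2)*[(-1)*4 - (-2)*(-1)]
  = (-4)*(8) - (-4)*(-8) + (-2)*(-6) = -52
Dx = (-4)*[(-2)*4 - (-4)*4] - (-4)*[12*4 - (-4)*(-14)] + (-2)*[12*4 - (-2)*(-14)]
  = (-4)*(8) - (-4)*(-8) + (-2)*(20) = -104
Dy = (-4)*[12*4 - (-4)*(-14)] - (-4)*[(-1)*4 - (-4)*(-1)] + (-2)*[(-1)*(-14) - 12*(-1)]
  = (-4)*(-8) - (-4)*(-8) + (-2)*(26) = -52
Dz = (-4)*[(-2)*(-14) - 12*4] - (-4)*[(-1)*(-14) - 12*(-1)] + (-4)*[(-1)*4 - (-2)*(-1)]
  = (-4)*(-20) - (-4)*(26) + (-4)*(-6) = 208
x = Dx/D = -104/-52 = 2, y = Dy/D = -52/-52 = 1, z = Dz/D = 208/-52 = -4
Check eq1: (-4)(2) + (-4)(1) + (-2)(-4) = -4 = -4 ✓
Check eq2: (-1)(2) + (-2)(1) + (-4)(-4) = 12 = 12 ✓
Check eq3: (-1)(2) + (4)(1) + (4)(-4) = -14 = -14 ✓

x = 2, y = 1, z = -4


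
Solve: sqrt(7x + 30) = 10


Square both sides: 7x + 30 = 10^2 = 100
7x = 100 - 30 = 70
x = 10
Check: sqrt(7*10 + 30) = sqrt(100) = 10 ✓

x = 10


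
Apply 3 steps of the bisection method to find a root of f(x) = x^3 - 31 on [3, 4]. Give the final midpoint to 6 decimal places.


f(x) = x^3 - 31
f(3) = -4 < 0
f(4) = 33 > 0

Step 1: midpoint = (3.000000 + 4.000000)/2 = 3.500000
  f(3.500000) = 11.875000
  f(mid) > 0, so root is in [3.000000, 3.500000]

Step 2: midpoint = (3.000000 + 3.500000)/2 = 3.250000
  f(3.250000) = 3.328125
  f(mid) > 0, so root is in [3.000000, 3.250000]

Step 3: midpoint = (3.000000 + 3.250000)/2 = 3.125000
  f(3.125000) = -0.482422
  f(mid) < 0, so root is in [3.125000, 3.250000]

midpoint = 3.125000


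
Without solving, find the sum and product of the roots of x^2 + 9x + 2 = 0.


By Vieta's formulas for ax^2 + bx + c = 0:
  Sum of roots = -b/a
  Product of roots = c/a

Here a = 1, b = 9, c = 2
Sum = -(9)/1 = -9
Product = 2/1 = 2

Sum = -9, Product = 2


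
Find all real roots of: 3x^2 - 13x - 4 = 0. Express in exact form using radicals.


Using the quadratic formula: x = (-b ± sqrt(b^2 - 4ac)) / (2a)
Here a = 3, b = -13, c = -4
Discriminant = b^2 - 4ac = (-13)^2 - 4(3)(-4) = 169 + 48 = 217
Since discriminant = 217 > 0, there are two real roots.
x = (13 ± sqrt(217)) / 6
Numerically: x ≈ 4.6218 or x ≈ -0.2885

x = (13 + sqrt(217)) / 6 or x = (13 - sqrt(217)) / 6


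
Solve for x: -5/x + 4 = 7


Subtract 4 from both sides: -5/x = 3
Multiply both sides by x: -5 = 3 * x
Divide by 3: x = -5/3

x = -5/3


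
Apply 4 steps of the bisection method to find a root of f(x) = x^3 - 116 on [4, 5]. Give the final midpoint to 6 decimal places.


f(x) = x^3 - 116
f(4) = -52 < 0
f(5) = 9 > 0

Step 1: midpoint = (4.000000 + 5.000000)/2 = 4.500000
  f(4.500000) = -24.875000
  f(mid) < 0, so root is in [4.500000, 5.000000]

Step 2: midpoint = (4.500000 + 5.000000)/2 = 4.750000
  f(4.750000) = -8.828125
  f(mid) < 0, so root is in [4.750000, 5.000000]

Step 3: midpoint = (4.750000 + 5.000000)/2 = 4.875000
  f(4.875000) = -0.142578
  f(mid) < 0, so root is in [4.875000, 5.000000]

Step 4: midpoint = (4.875000 + 5.000000)/2 = 4.937500
  f(4.937500) = 4.370850
  f(mid) > 0, so root is in [4.875000, 4.937500]

midpoint = 4.937500


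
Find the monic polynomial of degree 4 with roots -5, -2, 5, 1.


A monic polynomial with roots -5, -2, 5, 1 is:
p(x) = (x + 5)(x + 2)(x - 5)(x - 1)
After multiplying by (x + 5): x + 5
After multiplying by (x + 2): x^2 + 7x + 10
After multiplying by (x - 5): x^3 + 2x^2 - 25x - 50
After multiplying by (x - 1): x^4 + x^3 - 27x^2 - 25x + 50

x^4 + x^3 - 27x^2 - 25x + 50


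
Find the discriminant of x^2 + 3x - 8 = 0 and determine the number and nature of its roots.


For ax^2 + bx + c = 0, discriminant D = b^2 - 4ac
Here a = 1, b = 3, c = -8
D = (3)^2 - 4(1)(-8) = 9 + 32 = 41

D = 41 > 0 but not a perfect square
The equation has 2 distinct real irrational roots.

Discriminant = 41, 2 distinct real irrational roots


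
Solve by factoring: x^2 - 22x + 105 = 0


We need two numbers that multiply to 105 and add to -22.
Those numbers are -7 and -15 (since (-7) * (-15) = 105 and (-7) + (-15) = -22).
So x^2 - 22x + 105 = (x - 7)(x - 15) = 0
Setting each factor to zero: x = 7 or x = 15

x = 7, x = 15


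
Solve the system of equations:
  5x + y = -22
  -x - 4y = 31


Using Cramer's rule:
Determinant D = (5)(-4) - (-1)(1) = -20 + 1 = -19
Dx = (-22)(-4) - (31)(1) = 88 - 31 = 57
Dy = (5)(31) - (-1)(-22) = 155 - 22 = 133
x = Dx/D = 57/-19 = -3
y = Dy/D = 133/-19 = -7

x = -3, y = -7


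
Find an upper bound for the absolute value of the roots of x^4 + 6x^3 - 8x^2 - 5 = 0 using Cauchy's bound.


Cauchy's bound: all roots r satisfy |r| <= 1 + max(|a_i/a_n|) for i = 0,...,n-1
where a_n is the leading coefficient.

Coefficients: [1, 6, -8, 0, -5]
Leading coefficient a_n = 1
Ratios |a_i/a_n|: 6, 8, 0, 5
Maximum ratio: 8
Cauchy's bound: |r| <= 1 + 8 = 9

Upper bound = 9


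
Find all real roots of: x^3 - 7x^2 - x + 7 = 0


Let p(x) = x^3 - 7x^2 - x + 7. By the rational root theorem (leading coefficient 1), any rational root is an integer divisor of 7: try ±1, ±2, ... in turn.
Test x = 1: value = 0 ✓, so (x - 1) is a factor.
Synthetic division by (x - 1): bring down 1; 1(1) - 7 = -6; (-6)(1) - 1 = -7; (-7)(1) + 7 = 0 → quotient x^2 - 6x - 7, remainder 0.
Solve the quadratic x^2 - 6x - 7 = 0: discriminant = (-6)^2 - 4(1)(-7) = 36 + 28 = 64.
sqrt(64) = 8, so x = (6 ± 8)/2: x = 7 or x = -1.

x = -1, x = 1, x = 7


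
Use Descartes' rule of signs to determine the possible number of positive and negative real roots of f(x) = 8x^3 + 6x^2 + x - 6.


Descartes' rule of signs:

For positive roots, count sign changes in f(x) = 8x^3 + 6x^2 + x - 6:
Signs of coefficients: +, +, +, -
Number of sign changes: 1
Possible positive real roots: 1

For negative roots, examine f(-x) = -8x^3 + 6x^2 - x - 6:
Signs of coefficients: -, +, -, -
Number of sign changes: 2
Possible negative real roots: 2, 0

Positive roots: 1; Negative roots: 2 or 0


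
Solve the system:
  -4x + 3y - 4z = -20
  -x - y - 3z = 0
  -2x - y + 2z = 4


Using Cramer's rule. Expand each determinant along the first row.
D  = (-4)*[(-1)*2 - (-3)*(-1)] - 3*[(-1)*2 - (-3)*(-2)] + (-4)*[(-1)*(-1) - (-1)*(-2)]
  = (-4)*(-5) - 3*(-8) + (-4)*(-1) = 48
Dx = (-20)*[(-1)*2 - (-3)*(-1)] - 3*[0*2 - (-3)*4] + (-4)*[0*(-1) - (-1)*4]
  = (-20)*(-5) - 3*(12) + (-4)*(4) = 48
Dy = (-4)*[0*2 - (-3)*4] - (-20)*[(-1)*2 - (-3)*(-2)] + (-4)*[(-1)*4 - 0*(-2)]
  = (-4)*(12) - (-20)*(-8) + (-4)*(-4) = -192
Dz = (-4)*[(-1)*4 - 0*(-1)] - 3*[(-1)*4 - 0*(-2)] + (-20)*[(-1)*(-1) - (-1)*(-2)]
  = (-4)*(-4) - 3*(-4) + (-20)*(-1) = 48
x = Dx/D = 48/48 = 1, y = Dy/D = -192/48 = -4, z = Dz/D = 48/48 = 1
Check eq1: (-4)(1) + (3)(-4) + (-4)(1) = -20 = -20 ✓
Check eq2: (-1)(1) + (-1)(-4) + (-3)(1) = 0 = 0 ✓
Check eq3: (-2)(1) + (-1)(-4) + (2)(1) = 4 = 4 ✓

x = 1, y = -4, z = 1


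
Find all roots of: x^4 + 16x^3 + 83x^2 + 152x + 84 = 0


Let p(x) = x^4 + 16x^3 + 83x^2 + 152x + 84. By the rational root theorem (leading coefficient 1), any rational root is an integer divisor of 84: try ±1, ±2, ... in turn.
Test x = 1: value = 336 ≠ 0.
Test x = -1: value = 0 ✓, so (x + 1) is a factor.
Synthetic division by (x + 1): bring down 1; 1(-1) + 16 = 15; 15(-1) + 83 = 68; 68(-1) + 152 = 84; 84(-1) + 84 = 0 → quotient x^3 + 15x^2 + 68x + 84, remainder 0.
Continue with the quotient x^3 + 15x^2 + 68x + 84 (candidates must divide 84; re-test x = -1 first in case it repeats).
Test x = -1: value = 30 ≠ 0.
Test x = 2: value = 288 ≠ 0.
Test x = -2: value = 0 ✓, so (x + 2) is a factor.
Synthetic division by (x + 2): bring down 1; 1(-2) + 15 = 13; 13(-2) + 68 = 42; 42(-2) + 84 = 0 → quotient x^2 + 13x + 42, remainder 0.
Solve the quadratic x^2 + 13x + 42 = 0: discriminant = 13^2 - 4(1)(42) = 169 - 168 = 1.
sqrt(1) = 1, so x = (-13 ± 1)/2: x = -6 or x = -7.
Collecting all roots found:

x = -7, x = -6, x = -2, x = -1


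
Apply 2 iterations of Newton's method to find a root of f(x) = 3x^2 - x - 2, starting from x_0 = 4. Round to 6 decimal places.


Newton's method: x_(n+1) = x_n - f(x_n)/f'(x_n)
f(x) = 3x^2 - x - 2
f'(x) = 6x - 1

Iteration 1:
  f(4.000000) = 42.000000
  f'(4.000000) = 23.000000
  x_1 = 4.000000 - (42.000000)/(23.000000) = 2.173913

Iteration 2:
  f(2.173913) = 10.003781
  f'(2.173913) = 12.043478
  x_2 = 2.173913 - (10.003781)/(12.043478) = 1.343274

x_2 = 1.343274


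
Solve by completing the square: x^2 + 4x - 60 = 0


Start: x^2 + 4x - 60 = 0
Move constant: x^2 + 4x = 60
Half of 4 is 2, squared is 4
Add 4 to both sides: x^2 + 4x + 4 = 64
(x + 2)^2 = 64
x + 2 = ±8
x = -2 + 8 = 6 or x = -2 - 8 = -10

x = -10, x = 6


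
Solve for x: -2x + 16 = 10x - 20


Starting with: -2x + 16 = 10x - 20
Move all x terms to left: (-2 - 10)x = -20 - 16
Simplify: -12x = -36
Divide both sides by -12: x = 3

x = 3


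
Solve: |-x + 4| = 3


An absolute value equation |expr| = 3 gives two cases:
Case 1: -x + 4 = 3
  -x = -1, so x = 1
Case 2: -x + 4 = -3
  -x = -7, so x = 7

x = 1, x = 7


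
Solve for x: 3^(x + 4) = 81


Express both sides with the same base.
81 = 3^4
Since the bases match, equate exponents: x + 4 = 4
So x = 4 - (4) = 0

x = 0


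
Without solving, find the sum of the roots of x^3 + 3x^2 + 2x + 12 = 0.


By Vieta's formulas for x^3 + bx^2 + cx + d = 0:
  r1 + r2 + r3 = -b/a = -3
  r1*r2 + r1*r3 + r2*r3 = c/a = 2
  r1*r2*r3 = -d/a = -12


Sum = -3


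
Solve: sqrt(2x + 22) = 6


Square both sides: 2x + 22 = 6^2 = 36
2x = 36 - 22 = 14
x = 7
Check: sqrt(2*7 + 22) = sqrt(36) = 6 ✓

x = 7


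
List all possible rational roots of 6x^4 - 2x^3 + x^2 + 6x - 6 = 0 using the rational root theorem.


Rational root theorem: possible roots are ±p/q where:
  p divides the constant term (-6): p ∈ {1, 2, 3, 6}
  q divides the leading coefficient (6): q ∈ {1, 2, 3, 6}

All possible rational roots: -6, -3, -2, -3/2, -1, -2/3, -1/2, -1/3, -1/6, 1/6, 1/3, 1/2, 2/3, 1, 3/2, 2, 3, 6

-6, -3, -2, -3/2, -1, -2/3, -1/2, -1/3, -1/6, 1/6, 1/3, 1/2, 2/3, 1, 3/2, 2, 3, 6


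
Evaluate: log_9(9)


We need the exponent such that 9^? = 9
9^1 = 9
Therefore log_9(9) = 1

1


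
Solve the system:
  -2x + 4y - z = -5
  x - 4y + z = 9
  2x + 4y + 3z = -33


Using Cramer's rule. Expand each determinant along the first row.
D  = (-2)*[(-4)*3 - 1*4] - 4*[1*3 - 1*2] + (-1)*[1*4 - (-4)*2]
  = (-2)*(-16) - 4*(1) + (-1)*(12) = 16
Dx = (-5)*[(-4)*3 - 1*4] - 4*[9*3 - 1*(-33)] + (-1)*[9*4 - (-4)*(-33)]
  = (-5)*(-16) - 4*(60) + (-1)*(-96) = -64
Dy = (-2)*[9*3 - 1*(-33)] - (-5)*[1*3 - 1*2] + (-1)*[1*(-33) - 9*2]
  = (-2)*(60) - (-5)*(1) + (-1)*(-51) = -64
Dz = (-2)*[(-4)*(-33) - 9*4] - 4*[1*(-33) - 9*2] + (-5)*[1*4 - (-4)*2]
  = (-2)*(96) - 4*(-51) + (-5)*(12) = -48
x = Dx/D = -64/16 = -4, y = Dy/D = -64/16 = -4, z = Dz/D = -48/16 = -3
Check eq1: (-2)(-4) + (4)(-4) + (-1)(-3) = -5 = -5 ✓
Check eq2: (1)(-4) + (-4)(-4) + (1)(-3) = 9 = 9 ✓
Check eq3: (2)(-4) + (4)(-4) + (3)(-3) = -33 = -33 ✓

x = -4, y = -4, z = -3


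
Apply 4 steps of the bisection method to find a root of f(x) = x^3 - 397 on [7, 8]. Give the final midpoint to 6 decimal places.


f(x) = x^3 - 397
f(7) = -54 < 0
f(8) = 115 > 0

Step 1: midpoint = (7.000000 + 8.000000)/2 = 7.500000
  f(7.500000) = 24.875000
  f(mid) > 0, so root is in [7.000000, 7.500000]

Step 2: midpoint = (7.000000 + 7.500000)/2 = 7.250000
  f(7.250000) = -15.921875
  f(mid) < 0, so root is in [7.250000, 7.500000]

Step 3: midpoint = (7.250000 + 7.500000)/2 = 7.375000
  f(7.375000) = 4.130859
  f(mid) > 0, so root is in [7.250000, 7.375000]

Step 4: midpoint = (7.250000 + 7.375000)/2 = 7.312500
  f(7.312500) = -5.981201
  f(mid) < 0, so root is in [7.312500, 7.375000]

midpoint = 7.312500


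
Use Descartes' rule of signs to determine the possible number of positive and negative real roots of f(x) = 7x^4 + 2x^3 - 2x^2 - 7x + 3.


Descartes' rule of signs:

For positive roots, count sign changes in f(x) = 7x^4 + 2x^3 - 2x^2 - 7x + 3:
Signs of coefficients: +, +, -, -, +
Number of sign changes: 2
Possible positive real roots: 2, 0

For negative roots, examine f(-x) = 7x^4 - 2x^3 - 2x^2 + 7x + 3:
Signs of coefficients: +, -, -, +, +
Number of sign changes: 2
Possible negative real roots: 2, 0

Positive roots: 2 or 0; Negative roots: 2 or 0


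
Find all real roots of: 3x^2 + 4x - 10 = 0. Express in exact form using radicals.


Using the quadratic formula: x = (-b ± sqrt(b^2 - 4ac)) / (2a)
Here a = 3, b = 4, c = -10
Discriminant = b^2 - 4ac = 4^2 - 4(3)(-10) = 16 + 120 = 136
Since discriminant = 136 > 0, there are two real roots.
x = (-4 ± 2*sqrt(34)) / 6
Simplifying: x = (-2 ± sqrt(34)) / 3
Numerically: x ≈ 1.2770 or x ≈ -2.6103

x = (-2 + sqrt(34)) / 3 or x = (-2 - sqrt(34)) / 3


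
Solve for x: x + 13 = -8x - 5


Starting with: x + 13 = -8x - 5
Move all x terms to left: (1 + 8)x = -5 - 13
Simplify: 9x = -18
Divide both sides by 9: x = -2

x = -2


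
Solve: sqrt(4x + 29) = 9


Square both sides: 4x + 29 = 9^2 = 81
4x = 81 - 29 = 52
x = 13
Check: sqrt(4*13 + 29) = sqrt(81) = 9 ✓

x = 13


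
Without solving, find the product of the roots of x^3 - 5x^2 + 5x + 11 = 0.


By Vieta's formulas for x^3 + bx^2 + cx + d = 0:
  r1 + r2 + r3 = -b/a = 5
  r1*r2 + r1*r3 + r2*r3 = c/a = 5
  r1*r2*r3 = -d/a = -11


Product = -11


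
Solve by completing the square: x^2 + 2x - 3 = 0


Start: x^2 + 2x - 3 = 0
Move constant: x^2 + 2x = 3
Half of 2 is 1, squared is 1
Add 1 to both sides: x^2 + 2x + 1 = 4
(x + 1)^2 = 4
x + 1 = ±2
x = -1 + 2 = 1 or x = -1 - 2 = -3

x = -3, x = 1


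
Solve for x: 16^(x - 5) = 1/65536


Express both sides with the same base.
1/65536 = 16^(-4)
Since the bases match, equate exponents: x - 5 = -4
So x = -4 - (-5) = 1

x = 1


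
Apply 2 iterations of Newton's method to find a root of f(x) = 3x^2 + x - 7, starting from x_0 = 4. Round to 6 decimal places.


Newton's method: x_(n+1) = x_n - f(x_n)/f'(x_n)
f(x) = 3x^2 + x - 7
f'(x) = 6x + 1

Iteration 1:
  f(4.000000) = 45.000000
  f'(4.000000) = 25.000000
  x_1 = 4.000000 - (45.000000)/(25.000000) = 2.200000

Iteration 2:
  f(2.200000) = 9.720000
  f'(2.200000) = 14.200000
  x_2 = 2.200000 - (9.720000)/(14.200000) = 1.515493

x_2 = 1.515493


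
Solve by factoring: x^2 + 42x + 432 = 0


We need two numbers that multiply to 432 and add to 42.
Those numbers are 18 and 24 (since 18 * 24 = 432 and 18 + 24 = 42).
So x^2 + 42x + 432 = (x + 18)(x + 24) = 0
Setting each factor to zero: x = -18 or x = -24

x = -24, x = -18


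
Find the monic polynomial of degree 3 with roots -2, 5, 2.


A monic polynomial with roots -2, 5, 2 is:
p(x) = (x + 2)(x - 5)(x - 2)
After multiplying by (x + 2): x + 2
After multiplying by (x - 5): x^2 - 3x - 10
After multiplying by (x - 2): x^3 - 5x^2 - 4x + 20

x^3 - 5x^2 - 4x + 20


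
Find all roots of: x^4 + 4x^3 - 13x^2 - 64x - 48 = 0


Let p(x) = x^4 + 4x^3 - 13x^2 - 64x - 48. By the rational root theorem (leading coefficient 1), any rational root is an integer divisor of 48: try ±1, ±2, ... in turn.
Test x = 1: value = -120 ≠ 0.
Test x = -1: value = 0 ✓, so (x + 1) is a factor.
Synthetic division by (x + 1): bring down 1; 1(-1) + 4 = 3; 3(-1) - 13 = -16; (-16)(-1) - 64 = -48; (-48)(-1) - 48 = 0 → quotient x^3 + 3x^2 - 16x - 48, remainder 0.
Continue with the quotient x^3 + 3x^2 - 16x - 48 (candidates must divide 48; re-test x = -1 first in case it repeats).
Test x = -1: value = -30 ≠ 0.
Test x = 2: value = -60 ≠ 0.
Test x = -2: value = -12 ≠ 0.
Test x = 3: value = -42 ≠ 0.
Test x = -3: value = 0 ✓, so (x + 3) is a factor.
Synthetic division by (x + 3): bring down 1; 1(-3) + 3 = 0; 0(-3) - 16 = -16; (-16)(-3) - 48 = 0 → quotient x^2 - 16, remainder 0.
Solve the quadratic x^2 - 16 = 0: discriminant = 0^2 - 4(1)(-16) = 0 + 64 = 64.
sqrt(64) = 8, so x = (0 ± 8)/2: x = 4 or x = -4.
Collecting all roots found:

x = -4, x = -3, x = -1, x = 4


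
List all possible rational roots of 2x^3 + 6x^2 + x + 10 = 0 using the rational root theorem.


Rational root theorem: possible roots are ±p/q where:
  p divides the constant term (10): p ∈ {1, 2, 5, 10}
  q divides the leading coefficient (2): q ∈ {1, 2}

All possible rational roots: -10, -5, -5/2, -2, -1, -1/2, 1/2, 1, 2, 5/2, 5, 10

-10, -5, -5/2, -2, -1, -1/2, 1/2, 1, 2, 5/2, 5, 10


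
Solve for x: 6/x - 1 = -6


Subtract -1 from both sides: 6/x = -5
Multiply both sides by x: 6 = -5 * x
Divide by -5: x = -6/5

x = -6/5


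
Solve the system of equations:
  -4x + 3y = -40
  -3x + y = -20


Using Cramer's rule:
Determinant D = (-4)(1) - (-3)(3) = -4 + 9 = 5
Dx = (-40)(1) - (-20)(3) = -40 + 60 = 20
Dy = (-4)(-20) - (-3)(-40) = 80 - 120 = -40
x = Dx/D = 20/5 = 4
y = Dy/D = -40/5 = -8

x = 4, y = -8


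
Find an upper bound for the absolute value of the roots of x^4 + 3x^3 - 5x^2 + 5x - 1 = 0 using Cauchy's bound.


Cauchy's bound: all roots r satisfy |r| <= 1 + max(|a_i/a_n|) for i = 0,...,n-1
where a_n is the leading coefficient.

Coefficients: [1, 3, -5, 5, -1]
Leading coefficient a_n = 1
Ratios |a_i/a_n|: 3, 5, 5, 1
Maximum ratio: 5
Cauchy's bound: |r| <= 1 + 5 = 6

Upper bound = 6


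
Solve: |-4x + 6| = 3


An absolute value equation |expr| = 3 gives two cases:
Case 1: -4x + 6 = 3
  -4x = -3, so x = 3/4
Case 2: -4x + 6 = -3
  -4x = -9, so x = 9/4

x = 3/4, x = 9/4


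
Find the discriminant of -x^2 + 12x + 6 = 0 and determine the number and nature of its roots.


For ax^2 + bx + c = 0, discriminant D = b^2 - 4ac
Here a = -1, b = 12, c = 6
D = (12)^2 - 4(-1)(6) = 144 + 24 = 168

D = 168 > 0 but not a perfect square
The equation has 2 distinct real irrational roots.

Discriminant = 168, 2 distinct real irrational roots


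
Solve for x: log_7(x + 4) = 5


Convert to exponential form: x + 4 = 7^5 = 16807
x = 16807 - 4 = 16803
Check: log_7(16803 + 4) = log_7(16807) = log_7(16807) = 5 ✓

x = 16803


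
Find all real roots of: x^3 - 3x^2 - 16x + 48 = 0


Let p(x) = x^3 - 3x^2 - 16x + 48. By the rational root theorem (leading coefficient 1), any rational root is an integer divisor of 48: try ±1, ±2, ... in turn.
Test x = 1: value = 30 ≠ 0.
Test x = -1: value = 60 ≠ 0.
Test x = 2: value = 12 ≠ 0.
Test x = -2: value = 60 ≠ 0.
Test x = 3: value = 0 ✓, so (x - 3) is a factor.
Synthetic division by (x - 3): bring down 1; 1(3) - 3 = 0; 0(3) - 16 = -16; (-16)(3) + 48 = 0 → quotient x^2 - 16, remainder 0.
Solve the quadratic x^2 - 16 = 0: discriminant = 0^2 - 4(1)(-16) = 0 + 64 = 64.
sqrt(64) = 8, so x = (0 ± 8)/2: x = 4 or x = -4.

x = -4, x = 3, x = 4


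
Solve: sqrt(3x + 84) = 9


Square both sides: 3x + 84 = 9^2 = 81
3x = 81 - 84 = -3
x = -1
Check: sqrt(3*(-1) + 84) = sqrt(81) = 9 ✓

x = -1


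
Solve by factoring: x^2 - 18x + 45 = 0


We need two numbers that multiply to 45 and add to -18.
Those numbers are -15 and -3 (since (-15) * (-3) = 45 and (-15) + (-3) = -18).
So x^2 - 18x + 45 = (x - 15)(x - 3) = 0
Setting each factor to zero: x = 15 or x = 3

x = 3, x = 15


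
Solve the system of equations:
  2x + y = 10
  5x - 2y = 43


Using Cramer's rule:
Determinant D = (2)(-2) - (5)(1) = -4 - 5 = -9
Dx = (10)(-2) - (43)(1) = -20 - 43 = -63
Dy = (2)(43) - (5)(10) = 86 - 50 = 36
x = Dx/D = -63/-9 = 7
y = Dy/D = 36/-9 = -4

x = 7, y = -4


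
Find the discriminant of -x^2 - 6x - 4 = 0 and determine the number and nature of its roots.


For ax^2 + bx + c = 0, discriminant D = b^2 - 4ac
Here a = -1, b = -6, c = -4
D = (-6)^2 - 4(-1)(-4) = 36 - 16 = 20

D = 20 > 0 but not a perfect square
The equation has 2 distinct real irrational roots.

Discriminant = 20, 2 distinct real irrational roots


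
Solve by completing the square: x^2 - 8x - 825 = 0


Start: x^2 - 8x - 825 = 0
Move constant: x^2 - 8x = 825
Half of -8 is -4, squared is 16
Add 16 to both sides: x^2 - 8x + 16 = 841
(x - 4)^2 = 841
x - 4 = ±29
x = 4 + 29 = 33 or x = 4 - 29 = -25

x = -25, x = 33


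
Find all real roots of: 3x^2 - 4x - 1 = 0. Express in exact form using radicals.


Using the quadratic formula: x = (-b ± sqrt(b^2 - 4ac)) / (2a)
Here a = 3, b = -4, c = -1
Discriminant = b^2 - 4ac = (-4)^2 - 4(3)(-1) = 16 + 12 = 28
Since discriminant = 28 > 0, there are two real roots.
x = (4 ± 2*sqrt(7)) / 6
Simplifying: x = (2 ± sqrt(7)) / 3
Numerically: x ≈ 1.5486 or x ≈ -0.2153

x = (2 + sqrt(7)) / 3 or x = (2 - sqrt(7)) / 3


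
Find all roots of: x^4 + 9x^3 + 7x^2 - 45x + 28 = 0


Let p(x) = x^4 + 9x^3 + 7x^2 - 45x + 28. By the rational root theorem (leading coefficient 1), any rational root is an integer divisor of 28: try ±1, ±2, ... in turn.
Test x = 1: value = 0 ✓, so (x - 1) is a factor.
Synthetic division by (x - 1): bring down 1; 1(1) + 9 = 10; 10(1) + 7 = 17; 17(1) - 45 = -28; (-28)(1) + 28 = 0 → quotient x^3 + 10x^2 + 17x - 28, remainder 0.
Continue with the quotient x^3 + 10x^2 + 17x - 28 (candidates must divide 28; re-test x = 1 first in case it repeats).
Test x = 1: value = 0 ✓, so (x - 1) is a factor.
Synthetic division by (x - 1): bring down 1; 1(1) + 10 = 11; 11(1) + 17 = 28; 28(1) - 28 = 0 → quotient x^2 + 11x + 28, remainder 0.
Solve the quadratic x^2 + 11x + 28 = 0: discriminant = 11^2 - 4(1)(28) = 121 - 112 = 9.
sqrt(9) = 3, so x = (-11 ± 3)/2: x = -4 or x = -7.
Collecting all roots found:

x = -7, x = -4, x = 1 (multiplicity 2)
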